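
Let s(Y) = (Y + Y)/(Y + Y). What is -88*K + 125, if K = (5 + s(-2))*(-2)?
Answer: 1181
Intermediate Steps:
s(Y) = 1 (s(Y) = (2*Y)/((2*Y)) = (2*Y)*(1/(2*Y)) = 1)
K = -12 (K = (5 + 1)*(-2) = 6*(-2) = -12)
-88*K + 125 = -88*(-12) + 125 = 1056 + 125 = 1181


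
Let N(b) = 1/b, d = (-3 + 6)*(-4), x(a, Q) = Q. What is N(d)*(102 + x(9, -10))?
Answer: -23/3 ≈ -7.6667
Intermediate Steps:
d = -12 (d = 3*(-4) = -12)
N(b) = 1/b
N(d)*(102 + x(9, -10)) = (102 - 10)/(-12) = -1/12*92 = -23/3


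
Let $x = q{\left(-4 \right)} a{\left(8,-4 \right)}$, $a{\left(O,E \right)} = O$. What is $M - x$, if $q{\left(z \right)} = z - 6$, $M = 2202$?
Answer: $2282$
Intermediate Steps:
$q{\left(z \right)} = -6 + z$ ($q{\left(z \right)} = z - 6 = -6 + z$)
$x = -80$ ($x = \left(-6 - 4\right) 8 = \left(-10\right) 8 = -80$)
$M - x = 2202 - -80 = 2202 + 80 = 2282$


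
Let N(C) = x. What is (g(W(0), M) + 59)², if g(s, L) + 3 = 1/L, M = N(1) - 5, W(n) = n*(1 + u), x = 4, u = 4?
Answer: 3025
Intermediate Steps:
N(C) = 4
W(n) = 5*n (W(n) = n*(1 + 4) = n*5 = 5*n)
M = -1 (M = 4 - 5 = -1)
g(s, L) = -3 + 1/L
(g(W(0), M) + 59)² = ((-3 + 1/(-1)) + 59)² = ((-3 - 1) + 59)² = (-4 + 59)² = 55² = 3025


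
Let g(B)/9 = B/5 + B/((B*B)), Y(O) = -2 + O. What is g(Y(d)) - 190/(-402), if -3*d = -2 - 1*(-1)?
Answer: -7967/1005 ≈ -7.9274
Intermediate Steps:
d = 1/3 (d = -(-2 - 1*(-1))/3 = -(-2 + 1)/3 = -1/3*(-1) = 1/3 ≈ 0.33333)
g(B) = 9/B + 9*B/5 (g(B) = 9*(B/5 + B/((B*B))) = 9*(B*(1/5) + B/(B**2)) = 9*(B/5 + B/B**2) = 9*(B/5 + 1/B) = 9*(1/B + B/5) = 9/B + 9*B/5)
g(Y(d)) - 190/(-402) = (9/(-2 + 1/3) + 9*(-2 + 1/3)/5) - 190/(-402) = (9/(-5/3) + (9/5)*(-5/3)) - 190*(-1/402) = (9*(-3/5) - 3) + 95/201 = (-27/5 - 3) + 95/201 = -42/5 + 95/201 = -7967/1005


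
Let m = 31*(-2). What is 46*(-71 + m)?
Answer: -6118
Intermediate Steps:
m = -62
46*(-71 + m) = 46*(-71 - 62) = 46*(-133) = -6118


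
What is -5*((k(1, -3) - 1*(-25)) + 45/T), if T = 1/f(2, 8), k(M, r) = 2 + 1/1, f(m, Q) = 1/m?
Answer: -505/2 ≈ -252.50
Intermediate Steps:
k(M, r) = 3 (k(M, r) = 2 + 1 = 3)
T = 2 (T = 1/(1/2) = 1/(½) = 2)
-5*((k(1, -3) - 1*(-25)) + 45/T) = -5*((3 - 1*(-25)) + 45/2) = -5*((3 + 25) + 45*(½)) = -5*(28 + 45/2) = -5*101/2 = -505/2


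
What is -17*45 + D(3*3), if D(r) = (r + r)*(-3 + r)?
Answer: -657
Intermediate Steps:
D(r) = 2*r*(-3 + r) (D(r) = (2*r)*(-3 + r) = 2*r*(-3 + r))
-17*45 + D(3*3) = -17*45 + 2*(3*3)*(-3 + 3*3) = -765 + 2*9*(-3 + 9) = -765 + 2*9*6 = -765 + 108 = -657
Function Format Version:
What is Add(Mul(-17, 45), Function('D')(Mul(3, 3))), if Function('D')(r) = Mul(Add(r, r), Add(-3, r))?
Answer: -657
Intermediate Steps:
Function('D')(r) = Mul(2, r, Add(-3, r)) (Function('D')(r) = Mul(Mul(2, r), Add(-3, r)) = Mul(2, r, Add(-3, r)))
Add(Mul(-17, 45), Function('D')(Mul(3, 3))) = Add(Mul(-17, 45), Mul(2, Mul(3, 3), Add(-3, Mul(3, 3)))) = Add(-765, Mul(2, 9, Add(-3, 9))) = Add(-765, Mul(2, 9, 6)) = Add(-765, 108) = -657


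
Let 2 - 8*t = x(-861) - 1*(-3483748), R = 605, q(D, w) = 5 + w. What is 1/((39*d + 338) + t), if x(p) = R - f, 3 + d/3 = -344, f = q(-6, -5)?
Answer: -8/3806439 ≈ -2.1017e-6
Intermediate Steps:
f = 0 (f = 5 - 5 = 0)
d = -1041 (d = -9 + 3*(-344) = -9 - 1032 = -1041)
x(p) = 605 (x(p) = 605 - 1*0 = 605 + 0 = 605)
t = -3484351/8 (t = ¼ - (605 - 1*(-3483748))/8 = ¼ - (605 + 3483748)/8 = ¼ - ⅛*3484353 = ¼ - 3484353/8 = -3484351/8 ≈ -4.3554e+5)
1/((39*d + 338) + t) = 1/((39*(-1041) + 338) - 3484351/8) = 1/((-40599 + 338) - 3484351/8) = 1/(-40261 - 3484351/8) = 1/(-3806439/8) = -8/3806439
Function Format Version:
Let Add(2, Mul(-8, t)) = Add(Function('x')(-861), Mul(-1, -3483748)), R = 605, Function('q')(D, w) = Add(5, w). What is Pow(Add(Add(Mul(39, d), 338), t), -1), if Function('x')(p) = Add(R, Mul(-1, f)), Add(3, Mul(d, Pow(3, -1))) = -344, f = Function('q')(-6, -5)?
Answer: Rational(-8, 3806439) ≈ -2.1017e-6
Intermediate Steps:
f = 0 (f = Add(5, -5) = 0)
d = -1041 (d = Add(-9, Mul(3, -344)) = Add(-9, -1032) = -1041)
Function('x')(p) = 605 (Function('x')(p) = Add(605, Mul(-1, 0)) = Add(605, 0) = 605)
t = Rational(-3484351, 8) (t = Add(Rational(1, 4), Mul(Rational(-1, 8), Add(605, Mul(-1, -3483748)))) = Add(Rational(1, 4), Mul(Rational(-1, 8), Add(605, 3483748))) = Add(Rational(1, 4), Mul(Rational(-1, 8), 3484353)) = Add(Rational(1, 4), Rational(-3484353, 8)) = Rational(-3484351, 8) ≈ -4.3554e+5)
Pow(Add(Add(Mul(39, d), 338), t), -1) = Pow(Add(Add(Mul(39, -1041), 338), Rational(-3484351, 8)), -1) = Pow(Add(Add(-40599, 338), Rational(-3484351, 8)), -1) = Pow(Add(-40261, Rational(-3484351, 8)), -1) = Pow(Rational(-3806439, 8), -1) = Rational(-8, 3806439)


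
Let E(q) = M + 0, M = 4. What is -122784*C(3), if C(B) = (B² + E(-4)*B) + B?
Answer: -2946816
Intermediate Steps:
E(q) = 4 (E(q) = 4 + 0 = 4)
C(B) = B² + 5*B (C(B) = (B² + 4*B) + B = B² + 5*B)
-122784*C(3) = -368352*(5 + 3) = -368352*8 = -122784*24 = -2946816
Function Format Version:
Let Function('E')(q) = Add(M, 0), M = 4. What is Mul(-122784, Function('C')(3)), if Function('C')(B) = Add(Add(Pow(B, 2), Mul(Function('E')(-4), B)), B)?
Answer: -2946816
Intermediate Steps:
Function('E')(q) = 4 (Function('E')(q) = Add(4, 0) = 4)
Function('C')(B) = Add(Pow(B, 2), Mul(5, B)) (Function('C')(B) = Add(Add(Pow(B, 2), Mul(4, B)), B) = Add(Pow(B, 2), Mul(5, B)))
Mul(-122784, Function('C')(3)) = Mul(-122784, Mul(3, Add(5, 3))) = Mul(-122784, Mul(3, 8)) = Mul(-122784, 24) = -2946816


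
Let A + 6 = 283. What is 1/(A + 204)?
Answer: 1/481 ≈ 0.0020790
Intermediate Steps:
A = 277 (A = -6 + 283 = 277)
1/(A + 204) = 1/(277 + 204) = 1/481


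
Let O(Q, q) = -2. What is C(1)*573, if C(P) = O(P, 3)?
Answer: -1146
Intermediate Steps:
C(P) = -2
C(1)*573 = -2*573 = -1146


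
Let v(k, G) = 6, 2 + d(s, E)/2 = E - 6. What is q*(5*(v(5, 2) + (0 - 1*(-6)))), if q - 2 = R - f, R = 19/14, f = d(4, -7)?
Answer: 14010/7 ≈ 2001.4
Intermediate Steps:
d(s, E) = -16 + 2*E (d(s, E) = -4 + 2*(E - 6) = -4 + 2*(-6 + E) = -4 + (-12 + 2*E) = -16 + 2*E)
f = -30 (f = -16 + 2*(-7) = -16 - 14 = -30)
R = 19/14 (R = 19*(1/14) = 19/14 ≈ 1.3571)
q = 467/14 (q = 2 + (19/14 - 1*(-30)) = 2 + (19/14 + 30) = 2 + 439/14 = 467/14 ≈ 33.357)
q*(5*(v(5, 2) + (0 - 1*(-6)))) = 467*(5*(6 + (0 - 1*(-6))))/14 = 467*(5*(6 + (0 + 6)))/14 = 467*(5*(6 + 6))/14 = 467*(5*12)/14 = (467/14)*60 = 14010/7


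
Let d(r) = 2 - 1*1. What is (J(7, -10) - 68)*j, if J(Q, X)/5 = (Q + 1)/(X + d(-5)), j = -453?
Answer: 98452/3 ≈ 32817.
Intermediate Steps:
d(r) = 1 (d(r) = 2 - 1 = 1)
J(Q, X) = 5*(1 + Q)/(1 + X) (J(Q, X) = 5*((Q + 1)/(X + 1)) = 5*((1 + Q)/(1 + X)) = 5*(1 + Q)/(1 + X))
(J(7, -10) - 68)*j = (5*(1 + 7)/(1 - 10) - 68)*(-453) = (5*8/(-9) - 68)*(-453) = (5*(-⅑)*8 - 68)*(-453) = (-40/9 - 68)*(-453) = -652/9*(-453) = 98452/3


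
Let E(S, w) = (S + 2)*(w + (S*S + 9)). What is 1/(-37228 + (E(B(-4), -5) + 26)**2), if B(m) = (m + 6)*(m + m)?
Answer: 1/13023768 ≈ 7.6783e-8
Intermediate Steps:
B(m) = 2*m*(6 + m) (B(m) = (6 + m)*(2*m) = 2*m*(6 + m))
E(S, w) = (2 + S)*(9 + w + S**2) (E(S, w) = (2 + S)*(w + (S**2 + 9)) = (2 + S)*(w + (9 + S**2)) = (2 + S)*(9 + w + S**2))
1/(-37228 + (E(B(-4), -5) + 26)**2) = 1/(-37228 + ((18 + (2*(-4)*(6 - 4))**3 + 2*(-5) + 2*(2*(-4)*(6 - 4))**2 + 9*(2*(-4)*(6 - 4)) + (2*(-4)*(6 - 4))*(-5)) + 26)**2) = 1/(-37228 + ((18 + (2*(-4)*2)**3 - 10 + 2*(2*(-4)*2)**2 + 9*(2*(-4)*2) + (2*(-4)*2)*(-5)) + 26)**2) = 1/(-37228 + ((18 + (-16)**3 - 10 + 2*(-16)**2 + 9*(-16) - 16*(-5)) + 26)**2) = 1/(-37228 + ((18 - 4096 - 10 + 2*256 - 144 + 80) + 26)**2) = 1/(-37228 + ((18 - 4096 - 10 + 512 - 144 + 80) + 26)**2) = 1/(-37228 + (-3640 + 26)**2) = 1/(-37228 + (-3614)**2) = 1/(-37228 + 13060996) = 1/13023768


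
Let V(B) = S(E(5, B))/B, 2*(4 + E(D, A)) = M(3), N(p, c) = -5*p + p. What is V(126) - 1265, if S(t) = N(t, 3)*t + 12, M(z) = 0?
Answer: -79721/63 ≈ -1265.4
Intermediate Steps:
N(p, c) = -4*p
E(D, A) = -4 (E(D, A) = -4 + (1/2)*0 = -4 + 0 = -4)
S(t) = 12 - 4*t**2 (S(t) = (-4*t)*t + 12 = -4*t**2 + 12 = 12 - 4*t**2)
V(B) = -52/B (V(B) = (12 - 4*(-4)**2)/B = (12 - 4*16)/B = (12 - 64)/B = -52/B)
V(126) - 1265 = -52/126 - 1265 = -52*1/126 - 1265 = -26/63 - 1265 = -79721/63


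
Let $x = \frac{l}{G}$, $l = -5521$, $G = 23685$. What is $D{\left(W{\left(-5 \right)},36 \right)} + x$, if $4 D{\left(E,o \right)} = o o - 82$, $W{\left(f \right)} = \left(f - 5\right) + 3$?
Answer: $\frac{14365753}{47370} \approx 303.27$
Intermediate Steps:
$W{\left(f \right)} = -2 + f$ ($W{\left(f \right)} = \left(-5 + f\right) + 3 = -2 + f$)
$D{\left(E,o \right)} = - \frac{41}{2} + \frac{o^{2}}{4}$ ($D{\left(E,o \right)} = \frac{o o - 82}{4} = \frac{o^{2} - 82}{4} = \frac{-82 + o^{2}}{4} = - \frac{41}{2} + \frac{o^{2}}{4}$)
$x = - \frac{5521}{23685} \approx -0.2331$
$D{\left(W{\left(-5 \right)},36 \right)} + x = \left(- \frac{41}{2} + \frac{36^{2}}{4}\right) - \frac{5521}{23685} = \left(- \frac{41}{2} + \frac{1}{4} \cdot 1296\right) - \frac{5521}{23685} = \left(- \frac{41}{2} + 324\right) - \frac{5521}{23685} = \frac{607}{2} - \frac{5521}{23685} = \frac{14365753}{47370}$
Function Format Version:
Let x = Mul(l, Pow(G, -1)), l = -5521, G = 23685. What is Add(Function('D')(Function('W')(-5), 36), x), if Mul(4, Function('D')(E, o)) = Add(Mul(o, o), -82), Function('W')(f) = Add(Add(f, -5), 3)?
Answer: Rational(14365753, 47370) ≈ 303.27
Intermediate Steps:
Function('W')(f) = Add(-2, f) (Function('W')(f) = Add(Add(-5, f), 3) = Add(-2, f))
Function('D')(E, o) = Add(Rational(-41, 2), Mul(Rational(1, 4), Pow(o, 2))) (Function('D')(E, o) = Mul(Rational(1, 4), Add(Mul(o, o), -82)) = Mul(Rational(1, 4), Add(Pow(o, 2), -82)) = Mul(Rational(1, 4), Add(-82, Pow(o, 2))) = Add(Rational(-41, 2), Mul(Rational(1, 4), Pow(o, 2))))
x = Rational(-5521, 23685) (x = Mul(-5521, Pow(23685, -1)) = Mul(-5521, Rational(1, 23685)) = Rational(-5521, 23685) ≈ -0.23310)
Add(Function('D')(Function('W')(-5), 36), x) = Add(Add(Rational(-41, 2), Mul(Rational(1, 4), Pow(36, 2))), Rational(-5521, 23685)) = Add(Add(Rational(-41, 2), Mul(Rational(1, 4), 1296)), Rational(-5521, 23685)) = Add(Add(Rational(-41, 2), 324), Rational(-5521, 23685)) = Add(Rational(607, 2), Rational(-5521, 23685)) = Rational(14365753, 47370)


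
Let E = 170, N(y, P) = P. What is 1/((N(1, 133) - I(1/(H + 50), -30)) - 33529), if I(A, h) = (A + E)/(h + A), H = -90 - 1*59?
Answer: -2971/99202687 ≈ -2.9949e-5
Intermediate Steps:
H = -149 (H = -90 - 59 = -149)
I(A, h) = (170 + A)/(A + h) (I(A, h) = (A + 170)/(h + A) = (170 + A)/(A + h))
1/((N(1, 133) - I(1/(H + 50), -30)) - 33529) = 1/((133 - (170 + 1/(-149 + 50))/(1/(-149 + 50) - 30)) - 33529) = 1/((133 - (170 + 1/(-99))/(1/(-99) - 30)) - 33529) = 1/((133 - (170 - 1/99)/(-1/99 - 30)) - 33529) = 1/((133 - 16829/((-2971/99)*99)) - 33529) = 1/((133 - (-99)*16829/(2971*99)) - 33529) = 1/((133 - 1*(-16829/2971)) - 33529) = 1/((133 + 16829/2971) - 33529) = 1/(411972/2971 - 33529) = 1/(-99202687/2971) = -2971/99202687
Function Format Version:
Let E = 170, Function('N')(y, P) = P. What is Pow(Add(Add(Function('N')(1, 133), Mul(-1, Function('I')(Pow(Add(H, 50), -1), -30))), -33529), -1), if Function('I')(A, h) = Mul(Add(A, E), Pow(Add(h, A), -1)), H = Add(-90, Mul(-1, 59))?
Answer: Rational(-2971, 99202687) ≈ -2.9949e-5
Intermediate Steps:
H = -149 (H = Add(-90, -59) = -149)
Function('I')(A, h) = Mul(Pow(Add(A, h), -1), Add(170, A)) (Function('I')(A, h) = Mul(Add(A, 170), Pow(Add(h, A), -1)) = Mul(Add(170, A), Pow(Add(A, h), -1)) = Mul(Pow(Add(A, h), -1), Add(170, A)))
Pow(Add(Add(Function('N')(1, 133), Mul(-1, Function('I')(Pow(Add(H, 50), -1), -30))), -33529), -1) = Pow(Add(Add(133, Mul(-1, Mul(Pow(Add(Pow(Add(-149, 50), -1), -30), -1), Add(170, Pow(Add(-149, 50), -1))))), -33529), -1) = Pow(Add(Add(133, Mul(-1, Mul(Pow(Add(Pow(-99, -1), -30), -1), Add(170, Pow(-99, -1))))), -33529), -1) = Pow(Add(Add(133, Mul(-1, Mul(Pow(Add(Rational(-1, 99), -30), -1), Add(170, Rational(-1, 99))))), -33529), -1) = Pow(Add(Add(133, Mul(-1, Mul(Pow(Rational(-2971, 99), -1), Rational(16829, 99)))), -33529), -1) = Pow(Add(Add(133, Mul(-1, Mul(Rational(-99, 2971), Rational(16829, 99)))), -33529), -1) = Pow(Add(Add(133, Mul(-1, Rational(-16829, 2971))), -33529), -1) = Pow(Add(Add(133, Rational(16829, 2971)), -33529), -1) = Pow(Add(Rational(411972, 2971), -33529), -1) = Pow(Rational(-99202687, 2971), -1) = Rational(-2971, 99202687)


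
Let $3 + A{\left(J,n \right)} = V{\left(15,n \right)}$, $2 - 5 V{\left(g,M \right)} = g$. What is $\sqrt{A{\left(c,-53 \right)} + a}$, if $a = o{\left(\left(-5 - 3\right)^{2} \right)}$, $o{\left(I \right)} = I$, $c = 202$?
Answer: $\frac{2 \sqrt{365}}{5} \approx 7.642$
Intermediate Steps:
$V{\left(g,M \right)} = \frac{2}{5} - \frac{g}{5}$
$A{\left(J,n \right)} = - \frac{28}{5}$ ($A{\left(J,n \right)} = -3 + \left(\frac{2}{5} - 3\right) = -3 - \frac{13}{5} = - \frac{28}{5}$)
$a = 64$ ($a = \left(-5 - 3\right)^{2} = \left(-8\right)^{2} = 64$)
$\sqrt{A{\left(c,-53 \right)} + a} = \sqrt{- \frac{28}{5} + 64} = \sqrt{\frac{292}{5}} = \frac{2 \sqrt{365}}{5}$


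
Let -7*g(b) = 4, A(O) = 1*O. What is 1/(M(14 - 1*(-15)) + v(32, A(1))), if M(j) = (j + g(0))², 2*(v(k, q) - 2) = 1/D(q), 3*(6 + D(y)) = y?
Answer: 1666/1349619 ≈ 0.0012344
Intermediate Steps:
D(y) = -6 + y/3
A(O) = O
g(b) = -4/7 (g(b) = -⅐*4 = -4/7)
v(k, q) = 2 + 1/(2*(-6 + q/3))
M(j) = (-4/7 + j)² (M(j) = (j - 4/7)² = (-4/7 + j)²)
1/(M(14 - 1*(-15)) + v(32, A(1))) = 1/((-4 + 7*(14 - 1*(-15)))²/49 + (-69 + 4*1)/(2*(-18 + 1))) = 1/((-4 + 7*(14 + 15))²/49 + (½)*(-69 + 4)/(-17)) = 1/((-4 + 7*29)²/49 + (½)*(-1/17)*(-65)) = 1/((-4 + 203)²/49 + 65/34) = 1/((1/49)*199² + 65/34) = 1/((1/49)*39601 + 65/34) = 1/(39601/49 + 65/34) = 1/(1349619/1666) = 1666/1349619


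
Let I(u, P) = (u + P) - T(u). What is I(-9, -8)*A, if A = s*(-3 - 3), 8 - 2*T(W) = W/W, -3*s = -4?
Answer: 164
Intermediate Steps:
s = 4/3 (s = -⅓*(-4) = 4/3 ≈ 1.3333)
T(W) = 7/2 (T(W) = 4 - W/(2*W) = 4 - ½*1 = 4 - ½ = 7/2)
I(u, P) = -7/2 + P + u (I(u, P) = (u + P) - 1*7/2 = (P + u) - 7/2 = -7/2 + P + u)
A = -8 (A = 4*(-3 - 3)/3 = (4/3)*(-6) = -8)
I(-9, -8)*A = (-7/2 - 8 - 9)*(-8) = -41/2*(-8) = 164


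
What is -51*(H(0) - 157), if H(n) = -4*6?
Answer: 9231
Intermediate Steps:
H(n) = -24
-51*(H(0) - 157) = -51*(-24 - 157) = -51*(-181) = 9231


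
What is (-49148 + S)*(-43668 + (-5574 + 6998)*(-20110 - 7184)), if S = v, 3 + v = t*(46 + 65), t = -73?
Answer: 2227771690296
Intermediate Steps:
v = -8106 (v = -3 - 73*(46 + 65) = -3 - 73*111 = -3 - 8103 = -8106)
S = -8106
(-49148 + S)*(-43668 + (-5574 + 6998)*(-20110 - 7184)) = (-49148 - 8106)*(-43668 + (-5574 + 6998)*(-20110 - 7184)) = -57254*(-43668 + 1424*(-27294)) = -57254*(-43668 - 38866656) = -57254*(-38910324) = 2227771690296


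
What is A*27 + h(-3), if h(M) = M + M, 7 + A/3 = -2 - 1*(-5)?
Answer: -330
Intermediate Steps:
A = -12 (A = -21 + 3*(-2 - 1*(-5)) = -21 + 3*(-2 + 5) = -21 + 3*3 = -21 + 9 = -12)
h(M) = 2*M
A*27 + h(-3) = -12*27 + 2*(-3) = -324 - 6 = -330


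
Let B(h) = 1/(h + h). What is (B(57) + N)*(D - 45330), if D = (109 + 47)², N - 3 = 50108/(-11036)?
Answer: 1685611759/52421 ≈ 32155.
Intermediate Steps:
N = -4250/2759 (N = 3 + 50108/(-11036) = 3 + 50108*(-1/11036) = 3 - 12527/2759 = -4250/2759 ≈ -1.5404)
D = 24336 (D = 156² = 24336)
B(h) = 1/(2*h)
(B(57) + N)*(D - 45330) = ((½)/57 - 4250/2759)*(24336 - 45330) = ((½)*(1/57) - 4250/2759)*(-20994) = (1/114 - 4250/2759)*(-20994) = -481741/314526*(-20994) = 1685611759/52421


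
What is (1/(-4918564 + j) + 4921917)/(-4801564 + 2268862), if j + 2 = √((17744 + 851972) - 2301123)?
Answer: -39690819276710521035/20423956227577068542 + I*√1431407/61271868682731205626 ≈ -1.9433 + 1.9526e-17*I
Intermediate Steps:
j = -2 + I*√1431407 (j = -2 + √((17744 + 851972) - 2301123) = -2 + √(869716 - 2301123) = -2 + √(-1431407) = -2 + I*√1431407 ≈ -2.0 + 1196.4*I)
(1/(-4918564 + j) + 4921917)/(-4801564 + 2268862) = (1/(-4918564 + (-2 + I*√1431407)) + 4921917)/(-4801564 + 2268862) = (1/(-4918566 + I*√1431407) + 4921917)/(-2532702) = (4921917 + 1/(-4918566 + I*√1431407))*(-1/2532702) = -11011/5666 - 1/(2532702*(-4918566 + I*√1431407))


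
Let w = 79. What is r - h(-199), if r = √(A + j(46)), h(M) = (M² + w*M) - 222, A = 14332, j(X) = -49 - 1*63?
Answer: -23658 + 6*√395 ≈ -23539.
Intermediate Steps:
j(X) = -112 (j(X) = -49 - 63 = -112)
h(M) = -222 + M² + 79*M (h(M) = (M² + 79*M) - 222 = -222 + M² + 79*M)
r = 6*√395 (r = √(14332 - 112) = √14220 = 6*√395 ≈ 119.25)
r - h(-199) = 6*√395 - (-222 + (-199)² + 79*(-199)) = 6*√395 - (-222 + 39601 - 15721) = 6*√395 - 1*23658 = 6*√395 - 23658 = -23658 + 6*√395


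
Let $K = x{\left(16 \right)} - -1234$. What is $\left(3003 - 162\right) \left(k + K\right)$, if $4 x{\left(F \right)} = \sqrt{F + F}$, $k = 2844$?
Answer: $11585598 + 2841 \sqrt{2} \approx 1.159 \cdot 10^{7}$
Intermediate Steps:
$x{\left(F \right)} = \frac{\sqrt{2} \sqrt{F}}{4}$ ($x{\left(F \right)} = \frac{\sqrt{F + F}}{4} = \frac{\sqrt{2 F}}{4} = \frac{\sqrt{2} \sqrt{F}}{4}$)
$K = 1234 + \sqrt{2}$ ($K = \frac{\sqrt{2} \sqrt{16}}{4} - -1234 = \frac{1}{4} \sqrt{2} \cdot 4 + 1234 = \sqrt{2} + 1234 = 1234 + \sqrt{2} \approx 1235.4$)
$\left(3003 - 162\right) \left(k + K\right) = \left(3003 - 162\right) \left(2844 + \left(1234 + \sqrt{2}\right)\right) = 2841 \left(4078 + \sqrt{2}\right) = 11585598 + 2841 \sqrt{2}$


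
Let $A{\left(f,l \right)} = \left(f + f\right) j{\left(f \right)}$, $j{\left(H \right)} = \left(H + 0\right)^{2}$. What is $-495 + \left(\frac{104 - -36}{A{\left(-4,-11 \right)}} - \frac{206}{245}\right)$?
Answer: $- \frac{3895967}{7840} \approx -496.93$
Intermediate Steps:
$j{\left(H \right)} = H^{2}$
$A{\left(f,l \right)} = 2 f^{3}$ ($A{\left(f,l \right)} = \left(f + f\right) f^{2} = 2 f f^{2} = 2 f^{3}$)
$-495 + \left(\frac{104 - -36}{A{\left(-4,-11 \right)}} - \frac{206}{245}\right) = -495 + \left(\frac{104 - -36}{2 \left(-4\right)^{3}} - \frac{206}{245}\right) = -495 + \left(\frac{104 + 36}{2 \left(-64\right)} - \frac{206}{245}\right) = -495 + \left(\frac{140}{-128} - \frac{206}{245}\right) = -495 + \left(140 \left(- \frac{1}{128}\right) - \frac{206}{245}\right) = -495 - \frac{15167}{7840} = - \frac{3895967}{7840}$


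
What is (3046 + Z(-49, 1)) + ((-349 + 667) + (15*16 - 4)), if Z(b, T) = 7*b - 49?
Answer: 3208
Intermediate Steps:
Z(b, T) = -49 + 7*b
(3046 + Z(-49, 1)) + ((-349 + 667) + (15*16 - 4)) = (3046 + (-49 + 7*(-49))) + ((-349 + 667) + (15*16 - 4)) = (3046 + (-49 - 343)) + (318 + (240 - 4)) = (3046 - 392) + (318 + 236) = 2654 + 554 = 3208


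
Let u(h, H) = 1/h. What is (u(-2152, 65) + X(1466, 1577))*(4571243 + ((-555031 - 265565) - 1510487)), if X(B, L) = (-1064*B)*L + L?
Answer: -1482307586781127860/269 ≈ -5.5104e+15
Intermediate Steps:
X(B, L) = L - 1064*B*L (X(B, L) = -1064*B*L + L = L - 1064*B*L)
(u(-2152, 65) + X(1466, 1577))*(4571243 + ((-555031 - 265565) - 1510487)) = (1/(-2152) + 1577*(1 - 1064*1466))*(4571243 + ((-555031 - 265565) - 1510487)) = (-1/2152 + 1577*(1 - 1559824))*(4571243 + (-820596 - 1510487)) = (-1/2152 + 1577*(-1559823))*(4571243 - 2331083) = (-1/2152 - 2459840871)*2240160 = -5293577554393/2152*2240160 = -1482307586781127860/269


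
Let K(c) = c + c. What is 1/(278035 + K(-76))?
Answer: 1/277883 ≈ 3.5986e-6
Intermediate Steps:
K(c) = 2*c
1/(278035 + K(-76)) = 1/(278035 + 2*(-76)) = 1/(278035 - 152) = 1/277883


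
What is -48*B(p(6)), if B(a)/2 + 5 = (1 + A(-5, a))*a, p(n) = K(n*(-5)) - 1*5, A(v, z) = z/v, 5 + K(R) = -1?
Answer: 19296/5 ≈ 3859.2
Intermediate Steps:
K(R) = -6 (K(R) = -5 - 1 = -6)
p(n) = -11 (p(n) = -6 - 1*5 = -6 - 5 = -11)
B(a) = -10 + 2*a*(1 - a/5) (B(a) = -10 + 2*((1 + a/(-5))*a) = -10 + 2*((1 + a*(-⅕))*a) = -10 + 2*((1 - a/5)*a) = -10 + 2*(a*(1 - a/5)) = -10 + 2*a*(1 - a/5))
-48*B(p(6)) = -48*(-10 + 2*(-11) - ⅖*(-11)²) = -48*(-10 - 22 - ⅖*121) = -48*(-10 - 22 - 242/5) = -48*(-402/5) = 19296/5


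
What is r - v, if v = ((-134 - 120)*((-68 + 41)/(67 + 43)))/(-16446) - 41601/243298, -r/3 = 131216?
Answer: -656289475099089/1667199545 ≈ -3.9365e+5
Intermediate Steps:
r = -393648 (r = -3*131216 = -393648)
v = -291391071/1667199545 (v = -(-6858)/110*(-1/16446) - 41601*1/243298 = -(-6858)/110*(-1/16446) - 41601/243298 = -254*(-27/110)*(-1/16446) - 41601/243298 = (3429/55)*(-1/16446) - 41601/243298 = -1143/301510 - 41601/243298 = -291391071/1667199545 ≈ -0.17478)
r - v = -393648 - 1*(-291391071/1667199545) = -393648 + 291391071/1667199545 = -656289475099089/1667199545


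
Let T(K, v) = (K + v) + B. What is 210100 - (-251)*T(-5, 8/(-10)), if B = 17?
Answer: 1064556/5 ≈ 2.1291e+5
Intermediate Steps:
T(K, v) = 17 + K + v (T(K, v) = (K + v) + 17 = 17 + K + v)
210100 - (-251)*T(-5, 8/(-10)) = 210100 - (-251)*(17 - 5 + 8/(-10)) = 210100 - (-251)*(17 - 5 + 8*(-1/10)) = 210100 - (-251)*(17 - 5 - 4/5) = 210100 - (-251)*56/5 = 210100 - 1*(-14056/5) = 210100 + 14056/5 = 1064556/5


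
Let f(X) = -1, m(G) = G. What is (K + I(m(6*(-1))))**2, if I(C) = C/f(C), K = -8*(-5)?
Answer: 2116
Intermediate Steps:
K = 40
I(C) = -C (I(C) = C/(-1) = C*(-1) = -C)
(K + I(m(6*(-1))))**2 = (40 - 6*(-1))**2 = (40 - 1*(-6))**2 = (40 + 6)**2 = 46**2 = 2116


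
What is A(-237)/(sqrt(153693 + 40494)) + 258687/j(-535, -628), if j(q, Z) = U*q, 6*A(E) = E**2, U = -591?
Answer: 86229/105395 + 6241*sqrt(3963)/18494 ≈ 22.062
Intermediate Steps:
A(E) = E**2/6
j(q, Z) = -591*q
A(-237)/(sqrt(153693 + 40494)) + 258687/j(-535, -628) = ((1/6)*(-237)**2)/(sqrt(153693 + 40494)) + 258687/((-591*(-535))) = ((1/6)*56169)/(sqrt(194187)) + 258687/316185 = 18723/(2*((7*sqrt(3963)))) + 258687*(1/316185) = 18723*(sqrt(3963)/27741)/2 + 86229/105395 = 6241*sqrt(3963)/18494 + 86229/105395 = 86229/105395 + 6241*sqrt(3963)/18494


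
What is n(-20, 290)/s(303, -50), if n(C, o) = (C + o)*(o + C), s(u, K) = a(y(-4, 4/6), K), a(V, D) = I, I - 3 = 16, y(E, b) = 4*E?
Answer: 72900/19 ≈ 3836.8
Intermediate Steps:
I = 19 (I = 3 + 16 = 19)
a(V, D) = 19
s(u, K) = 19
n(C, o) = (C + o)**2 (n(C, o) = (C + o)*(C + o) = (C + o)**2)
n(-20, 290)/s(303, -50) = (-20 + 290)**2/19 = 270**2*(1/19) = 72900*(1/19) = 72900/19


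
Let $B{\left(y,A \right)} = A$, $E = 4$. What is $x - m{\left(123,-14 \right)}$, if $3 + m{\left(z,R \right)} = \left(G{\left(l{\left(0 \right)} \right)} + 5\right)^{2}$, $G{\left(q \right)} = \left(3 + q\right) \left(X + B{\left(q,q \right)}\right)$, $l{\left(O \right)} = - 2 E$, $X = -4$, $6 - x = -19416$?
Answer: $15200$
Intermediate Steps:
$x = 19422$ ($x = 6 - -19416 = 6 + 19416 = 19422$)
$l{\left(O \right)} = -8$ ($l{\left(O \right)} = \left(-2\right) 4 = -8$)
$G{\left(q \right)} = \left(-4 + q\right) \left(3 + q\right)$ ($G{\left(q \right)} = \left(3 + q\right) \left(-4 + q\right) = \left(-4 + q\right) \left(3 + q\right)$)
$m{\left(z,R \right)} = 4222$ ($m{\left(z,R \right)} = -3 + \left(\left(-12 + \left(-8\right)^{2} - -8\right) + 5\right)^{2} = -3 + \left(\left(-12 + 64 + 8\right) + 5\right)^{2} = -3 + \left(60 + 5\right)^{2} = -3 + 65^{2} = -3 + 4225 = 4222$)
$x - m{\left(123,-14 \right)} = 19422 - 4222 = 15200$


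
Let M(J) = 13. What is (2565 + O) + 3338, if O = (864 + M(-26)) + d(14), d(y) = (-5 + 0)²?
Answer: 6805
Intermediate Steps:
d(y) = 25 (d(y) = (-5)² = 25)
O = 902 (O = (864 + 13) + 25 = 877 + 25 = 902)
(2565 + O) + 3338 = (2565 + 902) + 3338 = 3467 + 3338 = 6805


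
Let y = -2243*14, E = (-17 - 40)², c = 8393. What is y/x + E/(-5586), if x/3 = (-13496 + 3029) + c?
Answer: 1361371/304878 ≈ 4.4653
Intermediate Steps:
x = -6222 (x = 3*((-13496 + 3029) + 8393) = 3*(-10467 + 8393) = 3*(-2074) = -6222)
E = 3249 (E = (-57)² = 3249)
y = -31402
y/x + E/(-5586) = -31402/(-6222) + 3249/(-5586) = -31402*(-1/6222) + 3249*(-1/5586) = 15701/3111 - 57/98 = 1361371/304878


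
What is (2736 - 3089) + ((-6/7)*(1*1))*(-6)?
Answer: -2435/7 ≈ -347.86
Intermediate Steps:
(2736 - 3089) + ((-6/7)*(1*1))*(-6) = -353 + (-6*1/7*1)*(-6) = -353 - 6/7*1*(-6) = -353 - 6/7*(-6) = -353 + 36/7 = -2435/7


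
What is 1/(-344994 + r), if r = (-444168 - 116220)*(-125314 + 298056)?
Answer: -1/96802888890 ≈ -1.0330e-11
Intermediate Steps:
r = -96802543896 (r = -560388*172742 = -96802543896)
1/(-344994 + r) = 1/(-344994 - 96802543896) = 1/(-96802888890) = -1/96802888890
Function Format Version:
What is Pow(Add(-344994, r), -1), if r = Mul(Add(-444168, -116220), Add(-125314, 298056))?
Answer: Rational(-1, 96802888890) ≈ -1.0330e-11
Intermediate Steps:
r = -96802543896 (r = Mul(-560388, 172742) = -96802543896)
Pow(Add(-344994, r), -1) = Pow(Add(-344994, -96802543896), -1) = Pow(-96802888890, -1) = Rational(-1, 96802888890)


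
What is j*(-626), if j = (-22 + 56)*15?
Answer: -319260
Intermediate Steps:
j = 510 (j = 34*15 = 510)
j*(-626) = 510*(-626) = -319260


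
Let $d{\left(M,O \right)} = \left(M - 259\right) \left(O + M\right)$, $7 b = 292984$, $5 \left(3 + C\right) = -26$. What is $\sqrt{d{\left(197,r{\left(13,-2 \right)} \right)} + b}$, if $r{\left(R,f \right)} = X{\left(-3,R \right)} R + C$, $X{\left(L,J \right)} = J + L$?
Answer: $\frac{2 \sqrt{6764835}}{35} \approx 148.62$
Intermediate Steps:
$C = - \frac{41}{5}$ ($C = -3 + \frac{1}{5} \left(-26\right) = -3 - \frac{26}{5} = - \frac{41}{5} \approx -8.2$)
$r{\left(R,f \right)} = - \frac{41}{5} + R \left(-3 + R\right)$ ($r{\left(R,f \right)} = \left(R - 3\right) R - \frac{41}{5} = \left(-3 + R\right) R - \frac{41}{5} = R \left(-3 + R\right) - \frac{41}{5} = - \frac{41}{5} + R \left(-3 + R\right)$)
$b = \frac{292984}{7}$ ($b = \frac{1}{7} \cdot 292984 = \frac{292984}{7} \approx 41855.0$)
$d{\left(M,O \right)} = \left(-259 + M\right) \left(M + O\right)$
$\sqrt{d{\left(197,r{\left(13,-2 \right)} \right)} + b} = \sqrt{\left(197^{2} - 51023 - 259 \left(- \frac{41}{5} + 13 \left(-3 + 13\right)\right) + 197 \left(- \frac{41}{5} + 13 \left(-3 + 13\right)\right)\right) + \frac{292984}{7}} = \sqrt{\left(38809 - 51023 - 259 \left(- \frac{41}{5} + 13 \cdot 10\right) + 197 \left(- \frac{41}{5} + 13 \cdot 10\right)\right) + \frac{292984}{7}} = \sqrt{\left(38809 - 51023 - 259 \left(- \frac{41}{5} + 130\right) + 197 \left(- \frac{41}{5} + 130\right)\right) + \frac{292984}{7}} = \sqrt{\left(38809 - 51023 - \frac{157731}{5} + 197 \cdot \frac{609}{5}\right) + \frac{292984}{7}} = \sqrt{\left(38809 - 51023 - \frac{157731}{5} + \frac{119973}{5}\right) + \frac{292984}{7}} = \sqrt{- \frac{98828}{5} + \frac{292984}{7}} = \sqrt{\frac{773124}{35}} = \frac{2 \sqrt{6764835}}{35}$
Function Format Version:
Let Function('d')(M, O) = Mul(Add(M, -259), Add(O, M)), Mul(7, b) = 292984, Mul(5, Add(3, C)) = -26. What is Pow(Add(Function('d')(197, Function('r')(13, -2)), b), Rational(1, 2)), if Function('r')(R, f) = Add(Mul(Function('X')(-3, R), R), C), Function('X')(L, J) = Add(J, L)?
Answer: Mul(Rational(2, 35), Pow(6764835, Rational(1, 2))) ≈ 148.62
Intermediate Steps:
C = Rational(-41, 5) (C = Add(-3, Mul(Rational(1, 5), -26)) = Add(-3, Rational(-26, 5)) = Rational(-41, 5) ≈ -8.2000)
Function('r')(R, f) = Add(Rational(-41, 5), Mul(R, Add(-3, R))) (Function('r')(R, f) = Add(Mul(Add(R, -3), R), Rational(-41, 5)) = Add(Mul(Add(-3, R), R), Rational(-41, 5)) = Add(Mul(R, Add(-3, R)), Rational(-41, 5)) = Add(Rational(-41, 5), Mul(R, Add(-3, R))))
b = Rational(292984, 7) (b = Mul(Rational(1, 7), 292984) = Rational(292984, 7) ≈ 41855.)
Function('d')(M, O) = Mul(Add(-259, M), Add(M, O))
Pow(Add(Function('d')(197, Function('r')(13, -2)), b), Rational(1, 2)) = Pow(Add(Add(Pow(197, 2), Mul(-259, 197), Mul(-259, Add(Rational(-41, 5), Mul(13, Add(-3, 13)))), Mul(197, Add(Rational(-41, 5), Mul(13, Add(-3, 13))))), Rational(292984, 7)), Rational(1, 2)) = Pow(Add(Add(38809, -51023, Mul(-259, Add(Rational(-41, 5), Mul(13, 10))), Mul(197, Add(Rational(-41, 5), Mul(13, 10)))), Rational(292984, 7)), Rational(1, 2)) = Pow(Add(Add(38809, -51023, Mul(-259, Add(Rational(-41, 5), 130)), Mul(197, Add(Rational(-41, 5), 130))), Rational(292984, 7)), Rational(1, 2)) = Pow(Add(Add(38809, -51023, Mul(-259, Rational(609, 5)), Mul(197, Rational(609, 5))), Rational(292984, 7)), Rational(1, 2)) = Pow(Add(Add(38809, -51023, Rational(-157731, 5), Rational(119973, 5)), Rational(292984, 7)), Rational(1, 2)) = Pow(Add(Rational(-98828, 5), Rational(292984, 7)), Rational(1, 2)) = Pow(Rational(773124, 35), Rational(1, 2)) = Mul(Rational(2, 35), Pow(6764835, Rational(1, 2)))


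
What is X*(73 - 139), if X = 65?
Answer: -4290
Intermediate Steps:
X*(73 - 139) = 65*(73 - 139) = 65*(-66) = -4290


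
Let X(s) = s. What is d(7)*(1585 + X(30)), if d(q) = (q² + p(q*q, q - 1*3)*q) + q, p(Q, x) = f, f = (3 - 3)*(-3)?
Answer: 90440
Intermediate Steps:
f = 0 (f = 0*(-3) = 0)
p(Q, x) = 0
d(q) = q + q² (d(q) = (q² + 0*q) + q = (q² + 0) + q = q² + q = q + q²)
d(7)*(1585 + X(30)) = (7*(1 + 7))*(1585 + 30) = (7*8)*1615 = 56*1615 = 90440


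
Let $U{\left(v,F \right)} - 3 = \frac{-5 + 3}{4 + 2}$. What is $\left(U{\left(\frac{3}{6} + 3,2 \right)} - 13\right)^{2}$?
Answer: $\frac{961}{9} \approx 106.78$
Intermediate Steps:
$U{\left(v,F \right)} = \frac{8}{3}$ ($U{\left(v,F \right)} = 3 + \frac{-5 + 3}{4 + 2} = 3 - \frac{2}{6} = 3 - \frac{1}{3} = \frac{8}{3}$)
$\left(U{\left(\frac{3}{6} + 3,2 \right)} - 13\right)^{2} = \left(\frac{8}{3} - 13\right)^{2} = \left(- \frac{31}{3}\right)^{2} = \frac{961}{9}$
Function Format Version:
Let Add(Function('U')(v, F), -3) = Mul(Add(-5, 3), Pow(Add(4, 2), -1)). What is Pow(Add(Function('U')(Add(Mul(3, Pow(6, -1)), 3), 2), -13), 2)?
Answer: Rational(961, 9) ≈ 106.78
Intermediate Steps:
Function('U')(v, F) = Rational(8, 3) (Function('U')(v, F) = Add(3, Mul(Add(-5, 3), Pow(Add(4, 2), -1))) = Add(3, Mul(-2, Pow(6, -1))) = Add(3, Mul(-2, Rational(1, 6))) = Add(3, Rational(-1, 3)) = Rational(8, 3))
Pow(Add(Function('U')(Add(Mul(3, Pow(6, -1)), 3), 2), -13), 2) = Pow(Add(Rational(8, 3), -13), 2) = Pow(Rational(-31, 3), 2) = Rational(961, 9)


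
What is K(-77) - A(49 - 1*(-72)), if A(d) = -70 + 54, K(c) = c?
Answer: -61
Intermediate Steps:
A(d) = -16
K(-77) - A(49 - 1*(-72)) = -77 - 1*(-16) = -77 + 16 = -61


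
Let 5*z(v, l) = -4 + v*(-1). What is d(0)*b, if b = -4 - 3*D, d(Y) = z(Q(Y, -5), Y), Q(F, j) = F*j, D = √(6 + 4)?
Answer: 16/5 + 12*√10/5 ≈ 10.789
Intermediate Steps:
D = √10 ≈ 3.1623
z(v, l) = -⅘ - v/5 (z(v, l) = (-4 + v*(-1))/5 = (-4 - v)/5 = -⅘ - v/5)
d(Y) = -⅘ + Y (d(Y) = -⅘ - Y*(-5)/5 = -⅘ - (-1)*Y = -⅘ + Y)
b = -4 - 3*√10 ≈ -13.487
d(0)*b = (-⅘ + 0)*(-4 - 3*√10) = -4*(-4 - 3*√10)/5 = 16/5 + 12*√10/5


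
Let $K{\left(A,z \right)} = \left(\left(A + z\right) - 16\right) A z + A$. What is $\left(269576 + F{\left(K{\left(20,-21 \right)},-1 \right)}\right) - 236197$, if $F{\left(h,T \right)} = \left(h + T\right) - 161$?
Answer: $40377$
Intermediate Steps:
$K{\left(A,z \right)} = A + A z \left(-16 + A + z\right)$ ($K{\left(A,z \right)} = \left(-16 + A + z\right) A z + A = A \left(-16 + A + z\right) z + A = A z \left(-16 + A + z\right) + A = A + A z \left(-16 + A + z\right)$)
$F{\left(h,T \right)} = -161 + T + h$ ($F{\left(h,T \right)} = \left(T + h\right) - 161 = -161 + T + h$)
$\left(269576 + F{\left(K{\left(20,-21 \right)},-1 \right)}\right) - 236197 = \left(269576 - \left(162 - 20 \left(1 + \left(-21\right)^{2} - -336 + 20 \left(-21\right)\right)\right)\right) - 236197 = \left(269576 - \left(162 - 20 \left(1 + 441 + 336 - 420\right)\right)\right) - 236197 = \left(269576 - -6998\right) - 236197 = \left(269576 + 6998\right) - 236197 = 276574 - 236197 = 40377$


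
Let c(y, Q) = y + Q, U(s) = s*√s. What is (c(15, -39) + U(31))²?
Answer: 30367 - 1488*√31 ≈ 22082.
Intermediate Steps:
U(s) = s^(3/2)
c(y, Q) = Q + y
(c(15, -39) + U(31))² = ((-39 + 15) + 31^(3/2))² = (-24 + 31*√31)²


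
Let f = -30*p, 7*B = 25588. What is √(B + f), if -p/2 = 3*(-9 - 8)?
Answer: 2*√7294/7 ≈ 24.401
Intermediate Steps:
p = 102 (p = -6*(-9 - 8) = -6*(-17) = -2*(-51) = 102)
B = 25588/7 (B = (⅐)*25588 = 25588/7 ≈ 3655.4)
f = -3060 (f = -30*102 = -3060)
√(B + f) = √(25588/7 - 3060) = √(4168/7) = 2*√7294/7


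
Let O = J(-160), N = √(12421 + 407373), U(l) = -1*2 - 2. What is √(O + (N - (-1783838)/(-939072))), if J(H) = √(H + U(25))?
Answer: √(-26174254974 + 13779003456*√419794 + 27558006912*I*√41)/117384 ≈ 25.418 + 0.25191*I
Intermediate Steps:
U(l) = -4 (U(l) = -2 - 2 = -4)
N = √419794 ≈ 647.92
J(H) = √(-4 + H) (J(H) = √(H - 4) = √(-4 + H))
O = 2*I*√41 (O = √(-4 - 160) = √(-164) = 2*I*√41 ≈ 12.806*I)
√(O + (N - (-1783838)/(-939072))) = √(2*I*√41 + (√419794 - (-1783838)/(-939072))) = √(2*I*√41 + (√419794 - (-1783838)*(-1)/939072)) = √(2*I*√41 + (√419794 - 1*891919/469536)) = √(2*I*√41 + (√419794 - 891919/469536)) = √(2*I*√41 + (-891919/469536 + √419794)) = √(-891919/469536 + √419794 + 2*I*√41)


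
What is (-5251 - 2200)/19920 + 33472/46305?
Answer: 21449579/61493040 ≈ 0.34881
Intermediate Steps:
(-5251 - 2200)/19920 + 33472/46305 = -7451*1/19920 + 33472*(1/46305) = -7451/19920 + 33472/46305 = 21449579/61493040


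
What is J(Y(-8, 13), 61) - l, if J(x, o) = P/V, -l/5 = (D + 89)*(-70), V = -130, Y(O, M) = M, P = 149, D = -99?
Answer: 454851/130 ≈ 3498.9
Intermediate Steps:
l = -3500 (l = -5*(-99 + 89)*(-70) = -(-50)*(-70) = -5*700 = -3500)
J(x, o) = -149/130 (J(x, o) = 149/(-130) = 149*(-1/130) = -149/130)
J(Y(-8, 13), 61) - l = -149/130 - 1*(-3500) = -149/130 + 3500 = 454851/130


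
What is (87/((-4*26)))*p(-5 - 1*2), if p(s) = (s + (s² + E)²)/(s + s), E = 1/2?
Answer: 850251/5824 ≈ 145.99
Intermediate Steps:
E = ½ ≈ 0.50000
p(s) = (s + (½ + s²)²)/(2*s) (p(s) = (s + (s² + ½)²)/(s + s) = (s + (½ + s²)²)/((2*s)) = (s + (½ + s²)²)*(1/(2*s)) = (s + (½ + s²)²)/(2*s))
(87/((-4*26)))*p(-5 - 1*2) = (87/((-4*26)))*(((1 + 2*(-5 - 1*2)²)² + 4*(-5 - 1*2))/(8*(-5 - 1*2))) = (87/(-104))*(((1 + 2*(-5 - 2)²)² + 4*(-5 - 2))/(8*(-5 - 2))) = (87*(-1/104))*((⅛)*((1 + 2*(-7)²)² + 4*(-7))/(-7)) = -87*(-1)*((1 + 2*49)² - 28)/(832*7) = -87*(-1)*((1 + 98)² - 28)/(832*7) = -87*(-1)*(99² - 28)/(832*7) = -87*(-1)*(9801 - 28)/(832*7) = -87*(-1)*9773/(832*7) = -87/104*(-9773/56) = 850251/5824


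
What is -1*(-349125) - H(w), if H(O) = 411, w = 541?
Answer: 348714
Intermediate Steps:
-1*(-349125) - H(w) = -1*(-349125) - 1*411 = 349125 - 411 = 348714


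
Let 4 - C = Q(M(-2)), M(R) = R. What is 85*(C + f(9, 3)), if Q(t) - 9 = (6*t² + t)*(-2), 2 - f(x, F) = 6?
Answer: 2975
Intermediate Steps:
f(x, F) = -4 (f(x, F) = 2 - 1*6 = 2 - 6 = -4)
Q(t) = 9 - 12*t² - 2*t (Q(t) = 9 + (6*t² + t)*(-2) = 9 + (t + 6*t²)*(-2) = 9 + (-12*t² - 2*t) = 9 - 12*t² - 2*t)
C = 39 (C = 4 - (9 - 12*(-2)² - 2*(-2)) = 4 - (9 - 12*4 + 4) = 4 - (9 - 48 + 4) = 4 - 1*(-35) = 4 + 35 = 39)
85*(C + f(9, 3)) = 85*(39 - 4) = 85*35 = 2975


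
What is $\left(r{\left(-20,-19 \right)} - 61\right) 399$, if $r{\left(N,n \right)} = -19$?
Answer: $-31920$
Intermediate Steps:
$\left(r{\left(-20,-19 \right)} - 61\right) 399 = \left(-19 - 61\right) 399 = \left(-80\right) 399 = -31920$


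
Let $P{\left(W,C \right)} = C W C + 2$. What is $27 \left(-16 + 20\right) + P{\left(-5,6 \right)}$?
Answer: $-70$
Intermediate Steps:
$P{\left(W,C \right)} = 2 + W C^{2}$ ($P{\left(W,C \right)} = W C^{2} + 2 = 2 + W C^{2}$)
$27 \left(-16 + 20\right) + P{\left(-5,6 \right)} = 27 \left(-16 + 20\right) + \left(2 - 5 \cdot 6^{2}\right) = 27 \cdot 4 + \left(2 - 180\right) = 108 + \left(2 - 180\right) = 108 - 178 = -70$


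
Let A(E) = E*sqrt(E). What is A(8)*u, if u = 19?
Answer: 304*sqrt(2) ≈ 429.92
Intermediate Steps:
A(E) = E**(3/2)
A(8)*u = 8**(3/2)*19 = (16*sqrt(2))*19 = 304*sqrt(2)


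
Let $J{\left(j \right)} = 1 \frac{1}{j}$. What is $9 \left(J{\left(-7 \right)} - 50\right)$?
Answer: $- \frac{3159}{7} \approx -451.29$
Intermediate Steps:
$J{\left(j \right)} = \frac{1}{j}$
$9 \left(J{\left(-7 \right)} - 50\right) = 9 \left(\frac{1}{-7} - 50\right) = 9 \left(- \frac{1}{7} - 50\right) = 9 \left(- \frac{351}{7}\right) = - \frac{3159}{7}$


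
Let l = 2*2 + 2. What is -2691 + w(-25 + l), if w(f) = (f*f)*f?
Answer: -9550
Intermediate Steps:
l = 6 (l = 4 + 2 = 6)
w(f) = f³ (w(f) = f²*f = f³)
-2691 + w(-25 + l) = -2691 + (-25 + 6)³ = -2691 + (-19)³ = -2691 - 6859 = -9550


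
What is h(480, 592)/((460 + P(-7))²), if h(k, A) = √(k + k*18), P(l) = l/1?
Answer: 4*√570/205209 ≈ 0.00046537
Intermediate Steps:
P(l) = l (P(l) = l*1 = l)
h(k, A) = √19*√k (h(k, A) = √(k + 18*k) = √(19*k) = √19*√k)
h(480, 592)/((460 + P(-7))²) = (√19*√480)/((460 - 7)²) = (√19*(4*√30))/(453²) = (4*√570)/205209 = (4*√570)*(1/205209) = 4*√570/205209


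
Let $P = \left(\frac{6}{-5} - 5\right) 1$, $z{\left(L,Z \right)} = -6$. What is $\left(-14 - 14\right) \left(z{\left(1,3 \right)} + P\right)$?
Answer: $\frac{1708}{5} \approx 341.6$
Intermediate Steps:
$P = - \frac{31}{5}$ ($P = \left(6 \left(- \frac{1}{5}\right) - 5\right) 1 = \left(- \frac{6}{5} - 5\right) 1 = \left(- \frac{31}{5}\right) 1 = - \frac{31}{5} \approx -6.2$)
$\left(-14 - 14\right) \left(z{\left(1,3 \right)} + P\right) = \left(-14 - 14\right) \left(-6 - \frac{31}{5}\right) = \left(-14 - 14\right) \left(- \frac{61}{5}\right) = \left(-28\right) \left(- \frac{61}{5}\right) = \frac{1708}{5}$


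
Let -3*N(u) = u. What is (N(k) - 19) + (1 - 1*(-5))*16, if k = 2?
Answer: 229/3 ≈ 76.333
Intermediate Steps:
N(u) = -u/3
(N(k) - 19) + (1 - 1*(-5))*16 = (-⅓*2 - 19) + (1 - 1*(-5))*16 = (-⅔ - 19) + (1 + 5)*16 = -59/3 + 6*16 = -59/3 + 96 = 229/3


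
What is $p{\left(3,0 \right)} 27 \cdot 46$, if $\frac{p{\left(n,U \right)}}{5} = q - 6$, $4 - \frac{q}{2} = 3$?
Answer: $-24840$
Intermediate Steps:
$q = 2$ ($q = 8 - 6 = 2$)
$p{\left(n,U \right)} = -20$ ($p{\left(n,U \right)} = 5 \left(2 - 6\right) = 5 \left(-4\right) = -20$)
$p{\left(3,0 \right)} 27 \cdot 46 = \left(-20\right) 27 \cdot 46 = \left(-540\right) 46 = -24840$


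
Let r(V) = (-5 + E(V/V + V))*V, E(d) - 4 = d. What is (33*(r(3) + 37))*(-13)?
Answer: -19734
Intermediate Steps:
E(d) = 4 + d
r(V) = V² (r(V) = (-5 + (4 + (V/V + V)))*V = (-5 + (4 + (1 + V)))*V = (-5 + (5 + V))*V = V*V = V²)
(33*(r(3) + 37))*(-13) = (33*(3² + 37))*(-13) = (33*(9 + 37))*(-13) = (33*46)*(-13) = 1518*(-13) = -19734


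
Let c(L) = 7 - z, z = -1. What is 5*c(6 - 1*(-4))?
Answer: 40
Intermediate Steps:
c(L) = 8 (c(L) = 7 - 1*(-1) = 7 + 1 = 8)
5*c(6 - 1*(-4)) = 5*8 = 40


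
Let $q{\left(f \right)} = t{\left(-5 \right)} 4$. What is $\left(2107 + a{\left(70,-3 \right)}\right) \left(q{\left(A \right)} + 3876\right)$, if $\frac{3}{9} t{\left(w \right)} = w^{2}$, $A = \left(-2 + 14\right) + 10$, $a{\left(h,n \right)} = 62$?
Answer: $9057744$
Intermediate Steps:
$A = 22$ ($A = 12 + 10 = 22$)
$t{\left(w \right)} = 3 w^{2}$
$q{\left(f \right)} = 300$ ($q{\left(f \right)} = 3 \left(-5\right)^{2} \cdot 4 = 3 \cdot 25 \cdot 4 = 75 \cdot 4 = 300$)
$\left(2107 + a{\left(70,-3 \right)}\right) \left(q{\left(A \right)} + 3876\right) = \left(2107 + 62\right) \left(300 + 3876\right) = 2169 \cdot 4176 = 9057744$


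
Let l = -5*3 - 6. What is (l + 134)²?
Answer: 12769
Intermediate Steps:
l = -21 (l = -15 - 6 = -21)
(l + 134)² = (-21 + 134)² = 113² = 12769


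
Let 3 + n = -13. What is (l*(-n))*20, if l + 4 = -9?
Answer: -4160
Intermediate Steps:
n = -16 (n = -3 - 13 = -16)
l = -13 (l = -4 - 9 = -13)
(l*(-n))*20 = -(-13)*(-16)*20 = -13*16*20 = -208*20 = -4160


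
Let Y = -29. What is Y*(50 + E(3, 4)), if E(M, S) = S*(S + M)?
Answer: -2262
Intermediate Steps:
E(M, S) = S*(M + S)
Y*(50 + E(3, 4)) = -29*(50 + 4*(3 + 4)) = -29*(50 + 4*7) = -29*(50 + 28) = -29*78 = -2262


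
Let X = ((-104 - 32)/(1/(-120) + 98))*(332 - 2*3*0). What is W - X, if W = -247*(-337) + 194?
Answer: 986506887/11759 ≈ 83894.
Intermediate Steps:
W = 83433 (W = 83239 + 194 = 83433)
X = -5418240/11759 (X = (-136/(-1/120 + 98))*(332 - 6*0) = (-136/11759/120)*(332 + 0) = -136*120/11759*332 = -16320/11759*332 = -5418240/11759 ≈ -460.77)
W - X = 83433 - 1*(-5418240/11759) = 83433 + 5418240/11759 = 986506887/11759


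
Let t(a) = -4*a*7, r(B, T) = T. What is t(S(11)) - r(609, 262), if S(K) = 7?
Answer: -458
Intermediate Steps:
t(a) = -28*a
t(S(11)) - r(609, 262) = -28*7 - 1*262 = -196 - 262 = -458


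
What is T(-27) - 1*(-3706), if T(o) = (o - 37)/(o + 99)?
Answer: 33346/9 ≈ 3705.1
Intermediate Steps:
T(o) = (-37 + o)/(99 + o)
T(-27) - 1*(-3706) = (-37 - 27)/(99 - 27) - 1*(-3706) = -64/72 + 3706 = (1/72)*(-64) + 3706 = -8/9 + 3706 = 33346/9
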